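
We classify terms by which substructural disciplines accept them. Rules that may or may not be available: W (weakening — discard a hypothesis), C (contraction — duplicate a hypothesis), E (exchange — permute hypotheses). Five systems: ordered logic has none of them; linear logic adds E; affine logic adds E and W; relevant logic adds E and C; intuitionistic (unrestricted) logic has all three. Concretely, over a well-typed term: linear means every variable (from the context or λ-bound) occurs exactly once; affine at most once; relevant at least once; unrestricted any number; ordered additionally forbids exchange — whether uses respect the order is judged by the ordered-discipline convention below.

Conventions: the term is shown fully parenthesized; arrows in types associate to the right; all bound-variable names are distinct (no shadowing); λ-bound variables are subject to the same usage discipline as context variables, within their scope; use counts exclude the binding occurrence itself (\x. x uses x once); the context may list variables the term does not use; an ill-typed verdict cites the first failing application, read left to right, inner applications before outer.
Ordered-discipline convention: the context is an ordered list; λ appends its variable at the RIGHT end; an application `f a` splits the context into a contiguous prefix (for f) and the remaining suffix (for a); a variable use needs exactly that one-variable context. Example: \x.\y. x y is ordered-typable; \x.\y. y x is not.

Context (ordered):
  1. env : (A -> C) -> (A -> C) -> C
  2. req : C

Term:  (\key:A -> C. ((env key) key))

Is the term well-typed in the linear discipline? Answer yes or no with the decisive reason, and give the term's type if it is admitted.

no — uses contraction: key ×2; needs weakening: req unused
usage: env: 1; req: 0; key [bound]: 2
uses in reading order: env, key, key
typing: ✓ — (A -> C) -> C
summary: ordered ✗ | linear ✗ | affine ✗ | relevant ✗ | unrestricted ✓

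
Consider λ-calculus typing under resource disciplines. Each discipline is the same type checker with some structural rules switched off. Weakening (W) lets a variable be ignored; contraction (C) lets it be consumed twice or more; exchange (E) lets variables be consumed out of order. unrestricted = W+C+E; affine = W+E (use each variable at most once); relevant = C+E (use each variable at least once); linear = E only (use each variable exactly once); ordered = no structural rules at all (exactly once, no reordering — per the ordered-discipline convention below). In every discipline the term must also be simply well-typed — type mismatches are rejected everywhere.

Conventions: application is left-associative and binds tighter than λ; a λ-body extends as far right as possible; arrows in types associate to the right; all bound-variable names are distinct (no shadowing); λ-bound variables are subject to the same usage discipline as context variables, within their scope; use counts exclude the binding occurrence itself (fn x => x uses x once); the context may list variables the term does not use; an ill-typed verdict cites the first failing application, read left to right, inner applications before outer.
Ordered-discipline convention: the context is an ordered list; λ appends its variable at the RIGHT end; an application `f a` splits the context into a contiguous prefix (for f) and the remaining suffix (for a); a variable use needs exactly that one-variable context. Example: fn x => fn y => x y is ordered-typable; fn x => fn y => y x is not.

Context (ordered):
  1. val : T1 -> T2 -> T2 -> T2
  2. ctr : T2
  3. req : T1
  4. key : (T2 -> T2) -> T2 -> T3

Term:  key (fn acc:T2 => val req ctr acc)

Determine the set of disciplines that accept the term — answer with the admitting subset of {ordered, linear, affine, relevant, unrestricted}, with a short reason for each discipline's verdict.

admitted in: linear, affine, relevant, unrestricted
variable uses: val: 1, ctr: 1, req: 1, key: 1, acc (bound): 1
left-to-right use order: key, val, req, ctr, acc
typing: the term checks, with type T2 -> T3
ordered ✗ (no ordered split (uses run key, val, req, ctr, acc))
linear ✓ (val, ctr, req, key, acc: one use apiece)
affine ✓ (at most one use each (val, ctr, req, key, acc))
relevant ✓ (val, ctr, req, key, acc: all used, weakening unneeded)
unrestricted ✓ (typability at T2 -> T3 is all that's needed)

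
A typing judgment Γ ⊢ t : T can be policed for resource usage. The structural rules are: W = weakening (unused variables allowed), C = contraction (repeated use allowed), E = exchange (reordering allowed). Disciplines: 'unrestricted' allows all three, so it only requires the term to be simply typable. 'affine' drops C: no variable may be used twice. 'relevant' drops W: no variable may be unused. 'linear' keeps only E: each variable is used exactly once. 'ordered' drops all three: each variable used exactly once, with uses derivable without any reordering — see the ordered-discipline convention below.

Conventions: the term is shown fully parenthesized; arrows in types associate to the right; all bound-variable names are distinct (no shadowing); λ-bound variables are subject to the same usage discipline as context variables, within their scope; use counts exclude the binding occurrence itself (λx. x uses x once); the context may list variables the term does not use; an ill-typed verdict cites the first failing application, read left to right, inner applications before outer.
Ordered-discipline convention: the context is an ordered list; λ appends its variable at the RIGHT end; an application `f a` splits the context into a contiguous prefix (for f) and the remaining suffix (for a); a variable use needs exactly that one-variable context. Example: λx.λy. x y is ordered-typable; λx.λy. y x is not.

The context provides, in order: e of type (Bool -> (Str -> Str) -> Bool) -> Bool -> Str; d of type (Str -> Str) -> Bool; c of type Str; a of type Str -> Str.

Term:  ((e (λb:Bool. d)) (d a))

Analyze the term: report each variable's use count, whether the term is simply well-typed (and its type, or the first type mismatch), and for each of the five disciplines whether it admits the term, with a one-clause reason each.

counts: e: 1, d: 2, c: 0, a: 1, b [bound]: 0
left-to-right use order: e, d, d, a
typing: well-typed — term : Str
ordered: ✗ — needs contraction — d ×2; needs weakening: c, b unused
linear: ✗ — needs contraction — d ×2; needs weakening: c, b unused
affine: ✗ — needs contraction — d ×2
relevant: ✗ — needs weakening: c, b unused
unrestricted: ✓ — simply typable at Str; W, C, E all held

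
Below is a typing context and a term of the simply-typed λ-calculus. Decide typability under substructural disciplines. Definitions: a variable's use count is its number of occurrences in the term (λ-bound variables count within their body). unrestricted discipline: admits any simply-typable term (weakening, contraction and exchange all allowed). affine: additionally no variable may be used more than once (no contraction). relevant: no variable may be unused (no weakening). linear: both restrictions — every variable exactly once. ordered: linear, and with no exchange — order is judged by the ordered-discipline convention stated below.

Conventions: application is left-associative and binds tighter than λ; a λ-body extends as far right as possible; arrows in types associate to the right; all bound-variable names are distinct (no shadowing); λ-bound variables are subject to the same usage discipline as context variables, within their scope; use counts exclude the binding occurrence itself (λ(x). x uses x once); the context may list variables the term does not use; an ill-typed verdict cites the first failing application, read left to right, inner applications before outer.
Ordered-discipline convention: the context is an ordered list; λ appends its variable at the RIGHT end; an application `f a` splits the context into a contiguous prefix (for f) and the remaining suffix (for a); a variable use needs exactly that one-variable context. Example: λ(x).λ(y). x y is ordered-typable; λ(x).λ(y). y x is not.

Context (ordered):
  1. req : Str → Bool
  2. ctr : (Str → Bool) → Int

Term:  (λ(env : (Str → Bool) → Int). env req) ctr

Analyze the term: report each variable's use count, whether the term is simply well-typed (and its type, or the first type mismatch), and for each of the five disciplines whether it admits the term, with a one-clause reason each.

variable uses: req=1, ctr=1, env (λ-bound)=1
left-to-right use order: env, req, ctr
typing: ✓ — Int
ordered: ✗ — no ordered split (uses run env, req, ctr)
linear: ✓ — exactly-once usage across req, ctr, env
affine: ✓ — req, ctr, env: no repeats, contraction unneeded
relevant: ✓ — every one of req, ctr, env appears
unrestricted: ✓ — type-checks (Int) and nothing is barred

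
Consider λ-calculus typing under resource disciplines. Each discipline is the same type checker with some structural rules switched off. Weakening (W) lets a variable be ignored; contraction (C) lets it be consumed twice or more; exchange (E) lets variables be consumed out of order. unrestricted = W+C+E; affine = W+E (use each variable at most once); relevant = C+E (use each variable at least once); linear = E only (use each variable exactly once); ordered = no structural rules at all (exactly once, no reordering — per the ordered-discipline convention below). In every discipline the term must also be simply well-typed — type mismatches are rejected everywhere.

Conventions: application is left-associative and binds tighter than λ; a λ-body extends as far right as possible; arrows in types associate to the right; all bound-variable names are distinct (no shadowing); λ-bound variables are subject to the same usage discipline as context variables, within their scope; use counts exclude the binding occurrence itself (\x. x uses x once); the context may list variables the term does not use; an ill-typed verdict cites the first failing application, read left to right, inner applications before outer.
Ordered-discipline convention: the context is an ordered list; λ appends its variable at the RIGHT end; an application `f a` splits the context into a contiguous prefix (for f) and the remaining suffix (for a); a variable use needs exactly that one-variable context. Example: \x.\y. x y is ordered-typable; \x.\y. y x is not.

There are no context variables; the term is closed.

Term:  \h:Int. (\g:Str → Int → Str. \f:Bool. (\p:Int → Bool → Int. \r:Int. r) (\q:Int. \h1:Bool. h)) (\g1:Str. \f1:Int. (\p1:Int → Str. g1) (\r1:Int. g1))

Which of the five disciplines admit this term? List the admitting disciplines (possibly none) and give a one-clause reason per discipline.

admitted in: unrestricted
usage: h (bound): 1, g (bound): 0, f (bound): 0, p (bound): 0, r (bound): 1, q (bound): 0, h1 (bound): 0, g1 (bound): 2, f1 (bound): 0, p1 (bound): 0, r1 (bound): 0
order of uses: r, h, g1, g1
typing: the term checks, with type Int → Bool → Int → Int
ordered: ✗, needs contraction — g1 ×2; g, f, p, q, h1, f1, p1, r1 never used (weakening)
linear: ✗, needs contraction — g1 ×2; g, f, p, q, h1, f1, p1, r1 never used (weakening)
affine: ✗, needs contraction — g1 ×2
relevant: ✗, g, f, p, q, h1, f1, p1, r1 never used (weakening)
unrestricted: ✓, typability at Int → Bool → Int → Int is all that's needed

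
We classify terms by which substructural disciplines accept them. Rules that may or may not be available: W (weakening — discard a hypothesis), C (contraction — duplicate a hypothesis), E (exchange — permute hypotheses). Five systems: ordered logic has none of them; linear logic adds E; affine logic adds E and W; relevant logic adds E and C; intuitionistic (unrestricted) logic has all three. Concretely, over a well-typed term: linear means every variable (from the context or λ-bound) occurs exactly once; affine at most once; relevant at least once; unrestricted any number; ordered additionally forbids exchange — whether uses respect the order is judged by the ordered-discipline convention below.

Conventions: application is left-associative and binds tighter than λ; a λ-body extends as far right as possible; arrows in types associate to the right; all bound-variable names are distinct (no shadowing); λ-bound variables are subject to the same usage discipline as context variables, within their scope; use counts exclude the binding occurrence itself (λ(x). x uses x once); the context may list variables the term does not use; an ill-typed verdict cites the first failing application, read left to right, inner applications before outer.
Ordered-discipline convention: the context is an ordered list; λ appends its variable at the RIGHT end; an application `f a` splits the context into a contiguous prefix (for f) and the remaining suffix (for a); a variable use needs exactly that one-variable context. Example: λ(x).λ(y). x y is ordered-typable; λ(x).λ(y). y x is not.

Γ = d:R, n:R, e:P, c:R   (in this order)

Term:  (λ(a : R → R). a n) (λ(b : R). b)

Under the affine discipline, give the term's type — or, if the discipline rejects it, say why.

term : R
use counts: d=0; n=1; e=0; c=0; a (λ-bound)=1; b (λ-bound)=1
left-to-right use order: a, n, b
typing: the term checks, with type R
across the five disciplines: ordered ✗ · linear ✗ · affine ✓ · relevant ✗ · unrestricted ✓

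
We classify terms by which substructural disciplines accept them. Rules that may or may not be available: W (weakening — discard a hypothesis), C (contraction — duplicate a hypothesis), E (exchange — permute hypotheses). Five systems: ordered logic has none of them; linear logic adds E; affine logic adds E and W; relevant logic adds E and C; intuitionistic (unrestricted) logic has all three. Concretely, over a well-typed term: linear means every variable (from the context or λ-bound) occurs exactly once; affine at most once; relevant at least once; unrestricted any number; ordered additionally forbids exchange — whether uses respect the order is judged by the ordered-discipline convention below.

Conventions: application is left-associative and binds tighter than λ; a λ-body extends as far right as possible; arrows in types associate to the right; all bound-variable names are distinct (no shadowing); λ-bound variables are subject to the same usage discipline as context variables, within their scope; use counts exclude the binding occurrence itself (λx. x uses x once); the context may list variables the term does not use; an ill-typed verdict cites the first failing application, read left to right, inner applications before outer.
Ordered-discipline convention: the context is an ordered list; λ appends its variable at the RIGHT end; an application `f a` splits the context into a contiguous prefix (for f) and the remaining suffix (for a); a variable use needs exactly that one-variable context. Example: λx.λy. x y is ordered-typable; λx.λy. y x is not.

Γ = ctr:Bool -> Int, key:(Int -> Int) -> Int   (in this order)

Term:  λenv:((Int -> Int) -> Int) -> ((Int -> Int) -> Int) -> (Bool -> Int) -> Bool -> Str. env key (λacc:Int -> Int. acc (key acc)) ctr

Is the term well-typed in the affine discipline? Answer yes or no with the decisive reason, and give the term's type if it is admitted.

no — key ×2, acc ×2 used more than once (contraction)
counts: ctr: 1; key: 2; env (λ-bound): 1; acc (λ-bound): 2
left-to-right use order: env, key, acc, key, acc, ctr
typing: ✓ — (((Int -> Int) -> Int) -> ((Int -> Int) -> Int) -> (Bool -> Int) -> Bool -> Str) -> Bool -> Str
all disciplines: ordered ✗ | linear ✗ | affine ✗ | relevant ✓ | unrestricted ✓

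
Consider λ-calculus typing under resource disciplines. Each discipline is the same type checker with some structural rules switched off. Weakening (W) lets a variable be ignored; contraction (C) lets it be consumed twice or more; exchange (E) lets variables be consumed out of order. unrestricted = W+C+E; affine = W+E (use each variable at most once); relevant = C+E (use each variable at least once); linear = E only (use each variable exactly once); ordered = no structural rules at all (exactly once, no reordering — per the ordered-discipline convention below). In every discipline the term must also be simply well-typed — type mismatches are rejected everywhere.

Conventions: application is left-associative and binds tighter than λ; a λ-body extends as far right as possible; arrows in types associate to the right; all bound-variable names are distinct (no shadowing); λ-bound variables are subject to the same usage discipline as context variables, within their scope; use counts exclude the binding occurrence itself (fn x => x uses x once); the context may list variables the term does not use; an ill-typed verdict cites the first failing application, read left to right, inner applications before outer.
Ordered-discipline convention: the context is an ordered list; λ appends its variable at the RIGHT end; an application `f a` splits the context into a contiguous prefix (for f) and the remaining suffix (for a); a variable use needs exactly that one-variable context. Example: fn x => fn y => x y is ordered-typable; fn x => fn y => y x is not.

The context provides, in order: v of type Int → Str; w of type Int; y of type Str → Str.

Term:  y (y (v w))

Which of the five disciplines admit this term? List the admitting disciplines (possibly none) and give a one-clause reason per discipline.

admitting disciplines: relevant, unrestricted
usage: v ×1; w ×1; y ×2
left-to-right use order: y, y, v, w
typing: well-typed — term : Str
ordered ✗ (needs contraction — y ×2)
linear ✗ (needs contraction — y ×2)
affine ✗ (needs contraction — y ×2)
relevant ✓ (none of v, w, y goes unused)
unrestricted ✓ (type-checks (Str) and nothing is barred)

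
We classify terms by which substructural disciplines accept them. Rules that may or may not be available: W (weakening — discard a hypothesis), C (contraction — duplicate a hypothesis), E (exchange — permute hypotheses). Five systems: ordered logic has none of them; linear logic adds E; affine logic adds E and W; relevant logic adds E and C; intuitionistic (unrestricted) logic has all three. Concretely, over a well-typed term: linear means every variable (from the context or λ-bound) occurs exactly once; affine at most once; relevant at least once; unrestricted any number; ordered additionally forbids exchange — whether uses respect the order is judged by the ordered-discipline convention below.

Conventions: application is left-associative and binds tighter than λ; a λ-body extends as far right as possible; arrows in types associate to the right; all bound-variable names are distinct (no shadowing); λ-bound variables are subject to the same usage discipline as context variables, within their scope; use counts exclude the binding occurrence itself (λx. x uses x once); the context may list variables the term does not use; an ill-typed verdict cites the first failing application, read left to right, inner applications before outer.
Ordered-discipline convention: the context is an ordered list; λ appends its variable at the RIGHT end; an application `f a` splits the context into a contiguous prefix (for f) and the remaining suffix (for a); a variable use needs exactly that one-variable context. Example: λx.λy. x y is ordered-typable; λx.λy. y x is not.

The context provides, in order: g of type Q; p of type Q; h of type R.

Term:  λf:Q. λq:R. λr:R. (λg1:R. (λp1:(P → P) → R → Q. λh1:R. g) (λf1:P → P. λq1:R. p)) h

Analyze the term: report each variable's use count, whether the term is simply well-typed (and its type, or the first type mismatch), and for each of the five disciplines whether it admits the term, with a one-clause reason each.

variable uses: g=1, p=1, h=1, f (λ-bound)=0, q (λ-bound)=0, r (λ-bound)=0, g1 (λ-bound)=0, p1 (λ-bound)=0, h1 (λ-bound)=0, f1 (λ-bound)=0, q1 (λ-bound)=0
order of uses: g, p, h
typing: the term checks, with type Q → R → R → R → Q
ordered: ✗, unused: f, q, r, g1, p1, h1, f1, q1 — weakening required
linear: ✗, unused: f, q, r, g1, p1, h1, f1, q1 — weakening required
affine: ✓, g, p, h, f, q, r, g1, p1, h1, f1, q1: no repeats, contraction unneeded
relevant: ✗, unused: f, q, r, g1, p1, h1, f1, q1 — weakening required
unrestricted: ✓, simply typable at Q → R → R → R → Q; W, C, E all held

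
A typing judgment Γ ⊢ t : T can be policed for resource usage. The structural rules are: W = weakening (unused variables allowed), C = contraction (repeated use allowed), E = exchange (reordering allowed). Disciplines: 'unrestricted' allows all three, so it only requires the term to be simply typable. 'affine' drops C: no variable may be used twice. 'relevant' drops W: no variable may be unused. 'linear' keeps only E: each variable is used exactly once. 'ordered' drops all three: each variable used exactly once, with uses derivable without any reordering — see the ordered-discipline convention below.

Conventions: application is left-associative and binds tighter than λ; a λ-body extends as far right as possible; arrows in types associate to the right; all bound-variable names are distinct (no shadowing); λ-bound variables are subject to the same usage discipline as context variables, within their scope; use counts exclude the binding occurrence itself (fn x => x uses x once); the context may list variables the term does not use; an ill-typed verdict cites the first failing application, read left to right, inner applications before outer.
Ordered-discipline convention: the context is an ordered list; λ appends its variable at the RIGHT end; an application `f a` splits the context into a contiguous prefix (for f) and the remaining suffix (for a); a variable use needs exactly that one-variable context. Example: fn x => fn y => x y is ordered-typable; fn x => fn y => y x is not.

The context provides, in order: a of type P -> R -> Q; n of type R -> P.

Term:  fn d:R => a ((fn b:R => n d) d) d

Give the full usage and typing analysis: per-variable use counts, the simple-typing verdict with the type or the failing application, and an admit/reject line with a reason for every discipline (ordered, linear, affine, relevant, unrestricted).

use counts: a: 1; n: 1; d [bound]: 3; b [bound]: 0
use order (left to right): a, n, d, d, d
typing: ✓ — R -> Q
ordered: ✗ — d ×3 used more than once (contraction); b never used (weakening)
linear: ✗ — d ×3 used more than once (contraction); b never used (weakening)
affine: ✗ — d ×3 used more than once (contraction)
relevant: ✗ — b never used (weakening)
unrestricted: ✓ — typability at R -> Q is all that's needed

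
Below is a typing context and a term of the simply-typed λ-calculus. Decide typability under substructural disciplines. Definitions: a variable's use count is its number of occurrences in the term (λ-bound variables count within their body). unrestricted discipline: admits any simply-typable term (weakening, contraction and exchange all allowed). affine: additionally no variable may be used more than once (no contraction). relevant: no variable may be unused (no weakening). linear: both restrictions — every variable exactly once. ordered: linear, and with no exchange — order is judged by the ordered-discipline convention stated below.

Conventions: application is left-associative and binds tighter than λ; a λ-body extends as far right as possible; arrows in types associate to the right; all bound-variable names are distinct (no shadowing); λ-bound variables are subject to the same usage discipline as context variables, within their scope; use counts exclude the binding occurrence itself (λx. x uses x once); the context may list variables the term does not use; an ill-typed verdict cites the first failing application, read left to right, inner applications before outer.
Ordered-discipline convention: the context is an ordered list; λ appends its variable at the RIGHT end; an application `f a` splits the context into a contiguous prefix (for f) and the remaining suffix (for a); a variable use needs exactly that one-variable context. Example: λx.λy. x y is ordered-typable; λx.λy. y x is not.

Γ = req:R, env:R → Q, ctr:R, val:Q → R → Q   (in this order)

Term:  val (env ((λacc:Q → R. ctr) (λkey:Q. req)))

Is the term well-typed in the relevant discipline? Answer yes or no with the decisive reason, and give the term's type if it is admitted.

no — acc, key never used (weakening)
variable uses: req ×1; env ×1; ctr ×1; val ×1; acc [bound] ×0; key [bound] ×0
use order (left to right): val, env, ctr, req
typing: ✓ — R → Q
per-discipline verdicts: ordered ✗; linear ✗; affine ✓; relevant ✗; unrestricted ✓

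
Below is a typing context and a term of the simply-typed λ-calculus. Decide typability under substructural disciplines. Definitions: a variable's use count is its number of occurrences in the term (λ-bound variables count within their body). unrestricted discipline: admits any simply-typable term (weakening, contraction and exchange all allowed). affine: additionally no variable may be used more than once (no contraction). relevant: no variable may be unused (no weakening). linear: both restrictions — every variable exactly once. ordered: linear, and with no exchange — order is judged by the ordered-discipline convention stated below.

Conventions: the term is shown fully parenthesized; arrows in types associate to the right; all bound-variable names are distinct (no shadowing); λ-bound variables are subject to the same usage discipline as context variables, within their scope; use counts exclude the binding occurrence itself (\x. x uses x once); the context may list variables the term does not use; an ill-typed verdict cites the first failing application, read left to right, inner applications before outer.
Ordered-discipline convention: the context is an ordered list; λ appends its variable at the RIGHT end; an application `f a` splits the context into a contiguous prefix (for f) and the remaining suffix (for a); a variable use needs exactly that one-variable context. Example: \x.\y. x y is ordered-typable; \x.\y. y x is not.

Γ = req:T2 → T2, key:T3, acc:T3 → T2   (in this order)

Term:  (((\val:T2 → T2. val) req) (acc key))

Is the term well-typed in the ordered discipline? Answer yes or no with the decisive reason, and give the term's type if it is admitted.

no — use order val, req, acc, key needs exchange
variable uses: req=1; key=1; acc=1; val (λ-bound)=1
uses in reading order: val, req, acc, key
typing: well-typed at T2
per-discipline verdicts: ordered ✗, linear ✓, affine ✓, relevant ✓, unrestricted ✓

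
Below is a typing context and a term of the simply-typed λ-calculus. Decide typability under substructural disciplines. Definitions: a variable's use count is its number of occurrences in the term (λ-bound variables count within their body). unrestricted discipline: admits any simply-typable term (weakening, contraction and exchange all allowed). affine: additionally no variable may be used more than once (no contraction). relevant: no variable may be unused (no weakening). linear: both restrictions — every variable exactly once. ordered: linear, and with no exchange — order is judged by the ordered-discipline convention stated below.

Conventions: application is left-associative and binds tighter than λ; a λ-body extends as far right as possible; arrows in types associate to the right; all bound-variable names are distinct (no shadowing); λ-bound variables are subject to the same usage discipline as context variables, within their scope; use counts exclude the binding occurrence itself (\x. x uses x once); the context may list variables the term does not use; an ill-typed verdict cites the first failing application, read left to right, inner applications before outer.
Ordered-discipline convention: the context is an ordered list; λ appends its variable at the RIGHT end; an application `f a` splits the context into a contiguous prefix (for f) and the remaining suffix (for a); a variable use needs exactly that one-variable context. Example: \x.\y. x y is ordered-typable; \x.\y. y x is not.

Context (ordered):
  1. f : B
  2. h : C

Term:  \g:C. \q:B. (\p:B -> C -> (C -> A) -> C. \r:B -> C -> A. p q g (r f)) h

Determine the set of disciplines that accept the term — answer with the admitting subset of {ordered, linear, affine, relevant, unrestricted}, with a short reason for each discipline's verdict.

admitting disciplines: none
variable uses: f=1; h=1; g (λ-bound)=1; q (λ-bound)=1; p (λ-bound)=1; r (λ-bound)=1
use order (left to right): p, q, g, r, f, h
typing: ill-typed: argument of type C where B -> C -> (C -> A) -> C is required
ordered: ✗, fails simple typing
linear: ✗, a type mismatch blocks all five
affine: ✗, the type mismatch rejects it
relevant: ✗, not simply typable
unrestricted: ✗, fails simple typing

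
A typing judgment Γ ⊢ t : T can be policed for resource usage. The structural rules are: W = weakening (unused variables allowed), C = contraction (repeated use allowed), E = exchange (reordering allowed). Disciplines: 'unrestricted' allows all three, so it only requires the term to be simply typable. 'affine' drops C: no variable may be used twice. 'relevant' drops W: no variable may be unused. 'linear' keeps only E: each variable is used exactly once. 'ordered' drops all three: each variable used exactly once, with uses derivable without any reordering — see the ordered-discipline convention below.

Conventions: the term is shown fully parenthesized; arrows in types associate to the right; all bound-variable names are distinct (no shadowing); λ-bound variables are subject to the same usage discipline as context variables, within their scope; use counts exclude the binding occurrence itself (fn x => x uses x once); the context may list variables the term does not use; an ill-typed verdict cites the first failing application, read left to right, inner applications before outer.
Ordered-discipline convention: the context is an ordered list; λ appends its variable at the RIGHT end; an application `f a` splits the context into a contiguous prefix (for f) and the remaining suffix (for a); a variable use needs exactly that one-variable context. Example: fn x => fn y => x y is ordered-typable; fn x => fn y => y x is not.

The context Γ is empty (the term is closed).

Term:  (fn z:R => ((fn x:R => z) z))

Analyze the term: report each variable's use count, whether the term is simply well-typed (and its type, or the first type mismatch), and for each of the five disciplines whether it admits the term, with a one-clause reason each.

use counts: z (λ-bound): 2×, x (λ-bound): 0×
left-to-right use order: z, z
typing: ✓ — R -> R
ordered: ✗, needs contraction — z ×2; needs weakening: x unused
linear: ✗, needs contraction — z ×2; needs weakening: x unused
affine: ✗, needs contraction — z ×2
relevant: ✗, needs weakening: x unused
unrestricted: ✓, well-typed at R -> R; no restrictions here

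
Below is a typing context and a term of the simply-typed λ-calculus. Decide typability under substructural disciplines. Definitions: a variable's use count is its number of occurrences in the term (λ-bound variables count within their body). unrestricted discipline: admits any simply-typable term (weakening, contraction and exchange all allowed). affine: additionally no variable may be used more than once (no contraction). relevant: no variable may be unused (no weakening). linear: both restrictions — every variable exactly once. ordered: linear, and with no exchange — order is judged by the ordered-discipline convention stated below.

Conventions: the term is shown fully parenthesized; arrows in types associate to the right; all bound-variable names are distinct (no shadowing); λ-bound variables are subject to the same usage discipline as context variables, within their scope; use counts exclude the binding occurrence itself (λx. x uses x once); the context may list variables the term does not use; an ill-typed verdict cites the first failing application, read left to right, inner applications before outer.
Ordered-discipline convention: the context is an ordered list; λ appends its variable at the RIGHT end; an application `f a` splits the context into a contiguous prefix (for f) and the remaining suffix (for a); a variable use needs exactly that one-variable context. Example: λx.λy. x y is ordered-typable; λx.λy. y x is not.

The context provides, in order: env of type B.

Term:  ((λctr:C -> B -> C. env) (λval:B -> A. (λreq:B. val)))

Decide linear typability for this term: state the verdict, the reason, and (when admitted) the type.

no — fails simple typing
variable uses: env: 1; ctr (λ-bound): 0; val (λ-bound): 1; req (λ-bound): 0
uses in reading order: env, val
typing: ill-typed: an application expects C -> B -> C but receives (B -> A) -> B -> B -> A
all disciplines: ordered ✗ · linear ✗ · affine ✗ · relevant ✗ · unrestricted ✗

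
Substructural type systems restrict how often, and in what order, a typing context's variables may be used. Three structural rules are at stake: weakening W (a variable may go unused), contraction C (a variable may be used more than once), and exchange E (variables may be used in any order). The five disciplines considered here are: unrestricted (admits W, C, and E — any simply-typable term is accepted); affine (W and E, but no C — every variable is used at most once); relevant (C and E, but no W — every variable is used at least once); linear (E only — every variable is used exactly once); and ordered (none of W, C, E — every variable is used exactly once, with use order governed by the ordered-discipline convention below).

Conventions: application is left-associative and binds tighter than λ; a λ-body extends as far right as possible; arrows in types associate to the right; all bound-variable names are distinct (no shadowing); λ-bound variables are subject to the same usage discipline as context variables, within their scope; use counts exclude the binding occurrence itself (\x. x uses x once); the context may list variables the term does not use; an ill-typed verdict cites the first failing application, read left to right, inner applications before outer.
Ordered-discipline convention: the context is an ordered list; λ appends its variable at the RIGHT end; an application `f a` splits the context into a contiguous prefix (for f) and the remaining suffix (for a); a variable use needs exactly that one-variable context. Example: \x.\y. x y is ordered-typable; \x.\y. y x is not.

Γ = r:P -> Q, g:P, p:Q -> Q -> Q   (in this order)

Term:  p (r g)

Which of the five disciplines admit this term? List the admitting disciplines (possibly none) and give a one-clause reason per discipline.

admitted in: linear, affine, relevant, unrestricted
counts: r: 1×, g: 1×, p: 1×
uses in reading order: p, r, g
typing: well-typed at Q -> Q
ordered: ✗, no contiguous prefix/suffix split fits p, r, g
linear: ✓, r, g, p: one use apiece
affine: ✓, none of r, g, p used more than once
relevant: ✓, r, g, p: all used, weakening unneeded
unrestricted: ✓, type-checks (Q -> Q) and nothing is barred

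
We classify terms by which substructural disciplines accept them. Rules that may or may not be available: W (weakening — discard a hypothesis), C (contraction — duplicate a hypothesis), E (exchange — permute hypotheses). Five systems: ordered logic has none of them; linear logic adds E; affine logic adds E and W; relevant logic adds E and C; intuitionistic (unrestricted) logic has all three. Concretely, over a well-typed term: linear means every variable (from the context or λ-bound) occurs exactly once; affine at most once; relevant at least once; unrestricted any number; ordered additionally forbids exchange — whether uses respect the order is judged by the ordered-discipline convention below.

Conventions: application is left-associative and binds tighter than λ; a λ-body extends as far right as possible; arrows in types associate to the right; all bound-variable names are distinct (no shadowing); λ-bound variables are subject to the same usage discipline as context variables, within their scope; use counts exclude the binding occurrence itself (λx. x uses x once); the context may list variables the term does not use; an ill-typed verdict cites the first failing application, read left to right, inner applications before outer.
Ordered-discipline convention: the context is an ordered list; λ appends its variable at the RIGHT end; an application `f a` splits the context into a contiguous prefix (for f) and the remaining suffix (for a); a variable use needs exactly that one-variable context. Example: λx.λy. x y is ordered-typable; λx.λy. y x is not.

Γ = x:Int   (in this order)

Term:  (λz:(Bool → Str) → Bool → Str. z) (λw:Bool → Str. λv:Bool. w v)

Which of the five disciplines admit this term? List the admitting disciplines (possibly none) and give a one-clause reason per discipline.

admitting disciplines: affine, unrestricted
variable uses: x: 0, z [bound]: 1, w [bound]: 1, v [bound]: 1
order of uses: z, w, v
typing: well-typed at (Bool → Str) → Bool → Str
ordered: ✗ — x never used (weakening)
linear: ✗ — x never used (weakening)
affine: ✓ — at most one use each (x, z, w, v)
relevant: ✗ — x never used (weakening)
unrestricted: ✓ — type-checks ((Bool → Str) → Bool → Str) and nothing is barred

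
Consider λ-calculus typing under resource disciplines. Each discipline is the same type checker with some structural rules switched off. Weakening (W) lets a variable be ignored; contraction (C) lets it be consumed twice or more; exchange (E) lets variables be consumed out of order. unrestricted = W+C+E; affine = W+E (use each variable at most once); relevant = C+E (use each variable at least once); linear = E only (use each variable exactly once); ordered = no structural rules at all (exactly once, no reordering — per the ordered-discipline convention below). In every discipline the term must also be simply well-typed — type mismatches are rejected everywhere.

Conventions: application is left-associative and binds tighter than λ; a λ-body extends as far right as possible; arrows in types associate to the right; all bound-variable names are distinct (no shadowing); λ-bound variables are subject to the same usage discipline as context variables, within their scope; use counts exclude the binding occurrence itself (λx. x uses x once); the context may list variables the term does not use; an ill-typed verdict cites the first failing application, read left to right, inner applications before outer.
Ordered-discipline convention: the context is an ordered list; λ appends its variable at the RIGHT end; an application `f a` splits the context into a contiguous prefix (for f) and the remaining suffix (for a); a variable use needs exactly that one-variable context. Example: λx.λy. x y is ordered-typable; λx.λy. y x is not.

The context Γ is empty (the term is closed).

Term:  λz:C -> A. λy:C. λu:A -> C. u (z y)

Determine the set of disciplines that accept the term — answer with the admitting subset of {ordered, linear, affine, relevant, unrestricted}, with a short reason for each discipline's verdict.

admitted in: linear, affine, relevant, unrestricted
usage: z [bound]: 1×; y [bound]: 1×; u [bound]: 1×
uses in reading order: u, z, y
typing: ✓ — (C -> A) -> C -> (A -> C) -> C
ordered ✗ (no ordered split (uses run u, z, y))
linear ✓ (each of z, y, u used exactly once)
affine ✓ (at most one use each (z, y, u))
relevant ✓ (at least one use each (z, y, u))
unrestricted ✓ (well-typed at (C -> A) -> C -> (A -> C) -> C; no restrictions here)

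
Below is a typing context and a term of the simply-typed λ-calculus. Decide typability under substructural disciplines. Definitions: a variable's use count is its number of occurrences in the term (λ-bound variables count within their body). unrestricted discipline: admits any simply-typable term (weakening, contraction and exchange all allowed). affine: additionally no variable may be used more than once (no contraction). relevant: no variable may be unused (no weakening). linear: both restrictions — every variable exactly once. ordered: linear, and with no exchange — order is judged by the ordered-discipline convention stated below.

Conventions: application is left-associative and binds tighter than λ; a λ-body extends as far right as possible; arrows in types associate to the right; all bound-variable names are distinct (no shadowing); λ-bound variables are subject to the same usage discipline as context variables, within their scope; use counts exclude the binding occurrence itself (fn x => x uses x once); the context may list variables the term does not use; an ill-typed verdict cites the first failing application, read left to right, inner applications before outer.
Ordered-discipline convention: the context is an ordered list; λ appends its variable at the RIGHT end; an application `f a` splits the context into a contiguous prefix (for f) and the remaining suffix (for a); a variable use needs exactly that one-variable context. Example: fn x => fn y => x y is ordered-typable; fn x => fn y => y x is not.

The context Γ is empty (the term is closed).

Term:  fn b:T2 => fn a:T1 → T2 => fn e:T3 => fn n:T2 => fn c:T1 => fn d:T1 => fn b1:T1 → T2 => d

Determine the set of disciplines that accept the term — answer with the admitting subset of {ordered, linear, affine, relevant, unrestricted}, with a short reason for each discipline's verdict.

admitting disciplines: affine, unrestricted
use counts: b [bound]: 0; a [bound]: 0; e [bound]: 0; n [bound]: 0; c [bound]: 0; d [bound]: 1; b1 [bound]: 0
order of uses: d
typing: the term checks, with type T2 → (T1 → T2) → T3 → T2 → T1 → T1 → (T1 → T2) → T1
ordered: ✗ — unused: b, a, e, n, c, b1 — weakening required
linear: ✗ — unused: b, a, e, n, c, b1 — weakening required
affine: ✓ — no duplicate uses among b, a, e, n, c, d, b1
relevant: ✗ — unused: b, a, e, n, c, b1 — weakening required
unrestricted: ✓ — type-checks (T2 → (T1 → T2) → T3 → T2 → T1 → T1 → (T1 → T2) → T1) and nothing is barred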